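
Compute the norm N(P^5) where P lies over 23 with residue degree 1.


N(P^a) = p^(a*f)
= 23^(5*1)
= 23^5
= 6436343

6436343


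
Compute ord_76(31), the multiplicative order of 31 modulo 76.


We want ord_76(31), the smallest k >= 1 with 31^k = 1 mod 76.
n = 76 = 2^2 * 19, phi(76) = 36; the order divides phi(n).
Divisors of 36: 1, 2, 3, 4, 6, 9, 12, 18, 36
Repeated squaring mod 76: 31^1 = 31, 31^2 = 49, 31^4 = 45, 31^8 = 49, 31^16 = 45, 31^32 = 49
Test divisors in increasing order:
  k=1: 31^1 = 31 mod 76
  k=2: 31^2 = 49 mod 76
  k=3: 31^3 = 49 * 31 = 75 mod 76
  k=4: 31^4 = 45 mod 76
  k=6: 31^6 = 45 * 49 = 1 mod 76  <- first divisor giving 1
Order = 6

6


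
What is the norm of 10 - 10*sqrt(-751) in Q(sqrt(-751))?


N(a + b*sqrt(d)) = a^2 - d*b^2
= (10)^2 - (-751)*(-10)^2
= 100 + 75100
= 75200

75200


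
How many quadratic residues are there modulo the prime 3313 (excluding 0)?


For prime p, the number of non-zero quadratic residues is (p-1)/2.
= (3313-1)/2
= 1656

1656


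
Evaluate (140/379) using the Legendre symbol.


p = 379 is prime, so compute (140/379) with the reciprocity algorithm (Jacobi-symbol steps: pull out 2s via (2/n), flip via reciprocity, reduce):
  pull out 2: (2/379) = -1  (since 379 mod 8 = 3)
  pull out 2: (2/379) = -1  (since 379 mod 8 = 3)
  reciprocity: (35/379) -> -(379/35)
  reduce: (29/35)
  reciprocity: (29/35) -> +(35/29)
  reduce: (6/29)
  pull out 2: (2/29) = -1  (since 29 mod 8 = 5)
  reciprocity: (3/29) -> +(29/3)
  reduce: (2/3)
  pull out 2: (2/3) = -1  (since 3 mod 8 = 3)
  (1/3) = 1
Product of signs = -1
(140/379) = -1

-1


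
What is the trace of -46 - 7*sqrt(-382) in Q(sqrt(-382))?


Tr(a + b*sqrt(d)) = (a + b*sqrt(d)) + (a - b*sqrt(d)) = 2a
= 2 * (-46)
= -92

-92


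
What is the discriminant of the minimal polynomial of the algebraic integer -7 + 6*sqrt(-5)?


The element -7 + 6*sqrt(-5) has minimal polynomial:
x^2 + 14*x + 229
Discriminant = (14)^2 - 4*(229)
= 196 - 916
= -720

-720


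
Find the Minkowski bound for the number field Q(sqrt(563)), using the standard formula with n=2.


d = 563, d mod 4 = 3, so disc(K) = 4d = 2252; |disc(K)| = 2252
Real quadratic field, so n = 2, s = r2 = 0, r1 = 2
M = (n!/n^n) * (4/pi)^s * sqrt(|disc(K)|) = (2!/2^2) * (4/pi)^0 * sqrt(2252)
= 0.5 * 1.000000 * 47.455242
= 23.7276

23.7276


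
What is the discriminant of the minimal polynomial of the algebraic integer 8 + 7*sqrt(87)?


The element 8 + 7*sqrt(87) has minimal polynomial:
x^2 - 16*x - 4199
Discriminant = (-16)^2 - 4*(-4199)
= 256 + 16796
= 17052

17052


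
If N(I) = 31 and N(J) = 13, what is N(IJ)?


N(IJ) = N(I) * N(J)
= 31 * 13
= 403

403


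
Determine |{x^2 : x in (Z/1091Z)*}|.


For prime p, the number of non-zero quadratic residues is (p-1)/2.
= (1091-1)/2
= 545

545


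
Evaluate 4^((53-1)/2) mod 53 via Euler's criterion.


p = 53 is prime and the exponent is (p-1)/2 = 26, so by Euler's criterion 4^26 = (4/53) = +1 or -1 mod 53.
Compute by square-and-multiply:
  26 = 16 + 8 + 2 (binary 11010)
  Repeated squaring mod 53: 4^1 = 4, 4^2 = 16, 4^4 = 44, 4^8 = 28, 4^16 = 42
  4^26 = 4^16 * 4^8 * 4^2 = 42 * 28 * 16 mod 53
    42 * 28 = 1176 = 10 mod 53
    10 * 16 = 160 = 1 mod 53
  4^26 = 1 mod 53
Result 1: 4 is a quadratic residue mod 53.
4^26 mod 53 = 1

1


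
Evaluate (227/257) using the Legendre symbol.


p = 257 is prime, so compute (227/257) with the reciprocity algorithm (Jacobi-symbol steps: pull out 2s via (2/n), flip via reciprocity, reduce):
  reciprocity: (227/257) -> +(257/227)
  reduce: (30/227)
  pull out 2: (2/227) = -1  (since 227 mod 8 = 3)
  reciprocity: (15/227) -> -(227/15)
  reduce: (2/15)
  pull out 2: (2/15) = +1  (since 15 mod 8 = 7)
  (1/15) = 1
Product of signs = 1
(227/257) = 1

1


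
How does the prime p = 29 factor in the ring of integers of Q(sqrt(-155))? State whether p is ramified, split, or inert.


K = Q(sqrt(-155)). Since d mod 4 = 1, disc(K) = -155.
Check p | disc: -155 mod 29 = 19.
p does not divide disc. Compute Legendre symbol (d/p):
19^((29-1)/2) mod 29 = -1
(d/p) = -1, so p is inert: (p) stays prime with e=1, f=2, g=1.
Therefore p is inert.

inert


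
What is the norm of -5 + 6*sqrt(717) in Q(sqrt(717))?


N(a + b*sqrt(d)) = a^2 - d*b^2
= (-5)^2 - (717)*(6)^2
= 25 - 25812
= -25787

-25787


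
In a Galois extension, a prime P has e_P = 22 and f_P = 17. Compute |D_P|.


|D_P| = e * f
= 22 * 17
= 374

374


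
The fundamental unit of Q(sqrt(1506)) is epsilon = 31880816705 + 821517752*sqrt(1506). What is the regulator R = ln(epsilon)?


epsilon = 31880816705 + 821517752*sqrt(1506)
= 6.3762e+10
R = ln(6.3762e+10)
= 24.8784

24.8784


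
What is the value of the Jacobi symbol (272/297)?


Compute (272/297) via quadratic reciprocity:
  pull out 2: (2/297) = +1  (since 297 mod 8 = 1)
  pull out 2: (2/297) = +1  (since 297 mod 8 = 1)
  pull out 2: (2/297) = +1  (since 297 mod 8 = 1)
  pull out 2: (2/297) = +1  (since 297 mod 8 = 1)
  reciprocity: (17/297) -> +(297/17)
  reduce: (8/17)
  pull out 2: (2/17) = +1  (since 17 mod 8 = 1)
  pull out 2: (2/17) = +1  (since 17 mod 8 = 1)
  pull out 2: (2/17) = +1  (since 17 mod 8 = 1)
  (1/17) = 1
Product of signs = 1

1


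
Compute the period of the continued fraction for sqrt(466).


Run the CF algorithm for sqrt(466).
a_0 = floor(sqrt(466)) = 21; set m_0=0, q_0=1.
Recurrence: m' = q*a - m,  q' = (d - m'^2)/q,  a' = floor((a_0 + m')/q').
  step 1: m=21, q=25, a=1
  step 2: m=4, q=18, a=1
  step 3: m=14, q=15, a=2
  step 4: m=16, q=14, a=2
  step 5: m=12, q=23, a=1
  step 6: m=11, q=15, a=2
  step 7: m=19, q=7, a=5
  step 8: m=16, q=30, a=1
  step 9: m=14, q=9, a=3
  step 10: m=13, q=33, a=1
  step 11: m=20, q=2, a=20
  step 12: m=20, q=33, a=1
  step 13: m=13, q=9, a=3
  step 14: m=14, q=30, a=1
  step 15: m=16, q=7, a=5
  step 16: m=19, q=15, a=2
  step 17: m=11, q=23, a=1
  step 18: m=12, q=14, a=2
  step 19: m=16, q=15, a=2
  step 20: m=14, q=18, a=1
  step 21: m=4, q=25, a=1
  step 22: m=21, q=1, a=42
a_22 = 2*a_0 = 42, so the period closes here.
sqrt(466) = [21; 1, 1, 2, 2, 1, 2, 5, 1, 3, 1, 20, 1, 3, 1, 5, 2, 1, 2, 2, 1, 1, 42]
Period length = 22

22


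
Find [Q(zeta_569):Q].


The degree equals Euler's totient phi(569).
569 = 569
phi(569) = 568

568


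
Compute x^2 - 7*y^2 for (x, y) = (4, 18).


x^2 - d*y^2
= 4^2 - 7*18^2
= 16 - 2268
= -2252

-2252


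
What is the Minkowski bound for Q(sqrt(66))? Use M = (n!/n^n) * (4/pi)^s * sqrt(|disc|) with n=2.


d = 66, d mod 4 = 2, so disc(K) = 4d = 264; |disc(K)| = 264
Real quadratic field, so n = 2, s = r2 = 0, r1 = 2
M = (n!/n^n) * (4/pi)^s * sqrt(|disc(K)|) = (2!/2^2) * (4/pi)^0 * sqrt(264)
= 0.5 * 1.000000 * 16.248077
= 8.1240

8.1240


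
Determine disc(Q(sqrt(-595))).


For K = Q(sqrt(d)) with d squarefree: disc(K) = d if d = 1 mod 4, and disc(K) = 4d if d = 2 or 3 mod 4.
Here d = -595, and d mod 4 = 1.
d = 1 mod 4 (O_K = Z[(1+sqrt(d))/2]), so disc(K) = d = -595

-595


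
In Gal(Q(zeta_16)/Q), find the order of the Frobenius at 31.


The Frobenius at p in Gal(Q(zeta_n)/Q) = (Z/nZ)* is the class of p, so its order is ord_16(31), the smallest k >= 1 with 31^k = 1 mod 16.
n = 16 = 2^4, phi(16) = 8; the order divides phi(n).
Divisors of 8: 1, 2, 4, 8
Repeated squaring mod 16: 31^1 = 15, 31^2 = 1, 31^4 = 1, 31^8 = 1
Test divisors in increasing order:
  k=1: 31^1 = 15 mod 16
  k=2: 31^2 = 1 mod 16  <- first divisor giving 1
Order = 2

2


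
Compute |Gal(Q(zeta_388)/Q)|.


|Gal(Q(zeta_388)/Q)| = phi(388)
= 192

192


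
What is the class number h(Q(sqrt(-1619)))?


K = Q(sqrt(-1619)). d mod 4 = 1, so D = disc(K) = d = -1619
h(K) equals the number of primitive reduced positive-definite forms (a, b, c) = a*x^2 + b*x*y + c*y^2 with b^2 - 4ac = D,
where reduced means |b| <= a <= c, with b >= 0 whenever |b| = a or a = c, and primitive means gcd(a, b, c) = 1.
Reduced forces 3a^2 <= |D| = 1619, so 1 <= a <= 23; b must have the parity of D, and c = (b^2 - D)/(4a) must be an integer >= a.
Enumerate a = 1..23, b in [-a, a]:
  a=1: (1, 1, 405)  [1]
  a=2: none
  a=3: (3, -1, 135), (3, 1, 135)  [2]
  a=4: none
  a=5: (5, -1, 81), (5, 1, 81)  [2]
  a=6..8: none
  a=9: (9, -1, 45), (9, 1, 45)  [2]
  a=10: none
  a=11: (11, -3, 37), (11, 3, 37)  [2]
  a=12..14: none
  a=15: (15, -11, 29), (15, -1, 27), (15, 1, 27), (15, 11, 29)  [4]
  a=16: none
  a=17: (17, -9, 25), (17, 9, 25)  [2]
  a=18..23: none
Total reduced forms: 1 + 2 + 2 + 2 + 2 + 4 + 2 = 15
h = 15

15


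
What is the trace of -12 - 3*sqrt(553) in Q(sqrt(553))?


Tr(a + b*sqrt(d)) = (a + b*sqrt(d)) + (a - b*sqrt(d)) = 2a
= 2 * (-12)
= -24

-24


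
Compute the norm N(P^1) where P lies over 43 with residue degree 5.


N(P^a) = p^(a*f)
= 43^(1*5)
= 43^5
= 147008443

147008443


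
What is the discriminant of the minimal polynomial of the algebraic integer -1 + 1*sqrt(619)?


The element -1 + 1*sqrt(619) has minimal polynomial:
x^2 + 2*x - 618
Discriminant = (2)^2 - 4*(-618)
= 4 + 2472
= 2476

2476


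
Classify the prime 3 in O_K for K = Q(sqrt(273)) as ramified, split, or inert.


K = Q(sqrt(273)). Since d mod 4 = 1, disc(K) = 273.
Check p | disc: 273 mod 3 = 0.
p divides disc, so p ramifies: (p) = P^2 with e=2, f=1, g=1.
Therefore p is ramified.

ramified


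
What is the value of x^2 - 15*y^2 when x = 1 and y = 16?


x^2 - d*y^2
= 1^2 - 15*16^2
= 1 - 3840
= -3839

-3839


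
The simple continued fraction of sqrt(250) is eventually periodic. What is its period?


Run the CF algorithm for sqrt(250).
a_0 = floor(sqrt(250)) = 15; set m_0=0, q_0=1.
Recurrence: m' = q*a - m,  q' = (d - m'^2)/q,  a' = floor((a_0 + m')/q').
  step 1: m=15, q=25, a=1
  step 2: m=10, q=6, a=4
  step 3: m=14, q=9, a=3
  step 4: m=13, q=9, a=3
  step 5: m=14, q=6, a=4
  step 6: m=10, q=25, a=1
  step 7: m=15, q=1, a=30
a_7 = 2*a_0 = 30, so the period closes here.
sqrt(250) = [15; 1, 4, 3, 3, 4, 1, 30]
Period length = 7

7


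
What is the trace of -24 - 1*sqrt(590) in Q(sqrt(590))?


Tr(a + b*sqrt(d)) = (a + b*sqrt(d)) + (a - b*sqrt(d)) = 2a
= 2 * (-24)
= -48

-48


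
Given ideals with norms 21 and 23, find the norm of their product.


N(IJ) = N(I) * N(J)
= 21 * 23
= 483

483


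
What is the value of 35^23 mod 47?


p = 47 is prime and the exponent is (p-1)/2 = 23, so by Euler's criterion 35^23 = (35/47) = +1 or -1 mod 47.
Compute by square-and-multiply:
  23 = 16 + 4 + 2 + 1 (binary 10111)
  Repeated squaring mod 47: 35^1 = 35, 35^2 = 3, 35^4 = 9, 35^8 = 34, 35^16 = 28
  35^23 = 35^16 * 35^4 * 35^2 * 35^1 = 28 * 9 * 3 * 35 mod 47
    28 * 9 = 252 = 17 mod 47
    17 * 3 = 51 = 4 mod 47
    4 * 35 = 140 = 46 mod 47
  35^23 = 46 mod 47
Result 46 = p - 1 = -1 mod 47: 35 is a quadratic non-residue mod 47. As a residue in [0, p-1] the value is 46.
35^23 mod 47 = 46

46


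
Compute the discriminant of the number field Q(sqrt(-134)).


For K = Q(sqrt(d)) with d squarefree: disc(K) = d if d = 1 mod 4, and disc(K) = 4d if d = 2 or 3 mod 4.
Here d = -134, and d mod 4 = 2.
d = 2 mod 4, not 1 (O_K = Z[sqrt(d)]), so disc(K) = 4d = 4 * (-134) = -536

-536


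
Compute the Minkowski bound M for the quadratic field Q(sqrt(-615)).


d = -615, d mod 4 = 1, so disc(K) = d = -615; |disc(K)| = 615
Imaginary quadratic field, so n = 2, s = r2 = 1, r1 = 0
M = (n!/n^n) * (4/pi)^s * sqrt(|disc(K)|) = (2!/2^2) * (4/pi)^1 * sqrt(615)
= 0.5 * 1.273240 * 24.799194
= 15.7877

15.7877


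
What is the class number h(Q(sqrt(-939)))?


K = Q(sqrt(-939)). d mod 4 = 1, so D = disc(K) = d = -939
h(K) equals the number of primitive reduced positive-definite forms (a, b, c) = a*x^2 + b*x*y + c*y^2 with b^2 - 4ac = D,
where reduced means |b| <= a <= c, with b >= 0 whenever |b| = a or a = c, and primitive means gcd(a, b, c) = 1.
Reduced forces 3a^2 <= |D| = 939, so 1 <= a <= 17; b must have the parity of D, and c = (b^2 - D)/(4a) must be an integer >= a.
Enumerate a = 1..17, b in [-a, a]:
  a=1: (1, 1, 235)  [1]
  a=2: none
  a=3: (3, 3, 79)  [1]
  a=4: none
  a=5: (5, -1, 47), (5, 1, 47)  [2]
  a=6..12: none
  a=13: (13, -7, 19), (13, 7, 19)  [2]
  a=14: none
  a=15: (15, -9, 17), (15, 9, 17)  [2]
  a=16..17: none
Total reduced forms: 1 + 1 + 2 + 2 + 2 = 8
h = 8

8


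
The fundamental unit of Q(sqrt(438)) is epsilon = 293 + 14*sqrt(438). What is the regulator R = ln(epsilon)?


epsilon = 293 + 14*sqrt(438)
= 585.9983
R = ln(585.9983)
= 6.3733

6.3733


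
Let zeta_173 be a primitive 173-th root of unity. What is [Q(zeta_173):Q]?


The degree equals Euler's totient phi(173).
173 = 173
phi(173) = 172

172


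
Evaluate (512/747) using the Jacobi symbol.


Compute (512/747) via quadratic reciprocity:
  pull out 2: (2/747) = -1  (since 747 mod 8 = 3)
  pull out 2: (2/747) = -1  (since 747 mod 8 = 3)
  pull out 2: (2/747) = -1  (since 747 mod 8 = 3)
  pull out 2: (2/747) = -1  (since 747 mod 8 = 3)
  pull out 2: (2/747) = -1  (since 747 mod 8 = 3)
  pull out 2: (2/747) = -1  (since 747 mod 8 = 3)
  pull out 2: (2/747) = -1  (since 747 mod 8 = 3)
  pull out 2: (2/747) = -1  (since 747 mod 8 = 3)
  pull out 2: (2/747) = -1  (since 747 mod 8 = 3)
  (1/747) = 1
Product of signs = -1

-1


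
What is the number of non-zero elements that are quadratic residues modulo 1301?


For prime p, the number of non-zero quadratic residues is (p-1)/2.
= (1301-1)/2
= 650

650


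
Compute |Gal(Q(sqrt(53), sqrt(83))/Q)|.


The 2 square roots of distinct primes are multiplicatively independent over Q,
so [K:Q] = 2^2 and Gal(K/Q) is isomorphic to (Z/2Z)^2.
|Gal| = 2^2 = 4

4


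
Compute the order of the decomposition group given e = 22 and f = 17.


|D_P| = e * f
= 22 * 17
= 374

374


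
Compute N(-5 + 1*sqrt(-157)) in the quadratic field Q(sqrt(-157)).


N(a + b*sqrt(d)) = a^2 - d*b^2
= (-5)^2 - (-157)*(1)^2
= 25 + 157
= 182

182


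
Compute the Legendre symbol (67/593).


p = 593 is prime, so compute (67/593) with the reciprocity algorithm (Jacobi-symbol steps: pull out 2s via (2/n), flip via reciprocity, reduce):
  reciprocity: (67/593) -> +(593/67)
  reduce: (57/67)
  reciprocity: (57/67) -> +(67/57)
  reduce: (10/57)
  pull out 2: (2/57) = +1  (since 57 mod 8 = 1)
  reciprocity: (5/57) -> +(57/5)
  reduce: (2/5)
  pull out 2: (2/5) = -1  (since 5 mod 8 = 5)
  (1/5) = 1
Product of signs = -1
(67/593) = -1

-1


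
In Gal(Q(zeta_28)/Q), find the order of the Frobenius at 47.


The Frobenius at p in Gal(Q(zeta_n)/Q) = (Z/nZ)* is the class of p, so its order is ord_28(47), the smallest k >= 1 with 47^k = 1 mod 28.
n = 28 = 2^2 * 7, phi(28) = 12; the order divides phi(n).
Divisors of 12: 1, 2, 3, 4, 6, 12
Repeated squaring mod 28: 47^1 = 19, 47^2 = 25, 47^4 = 9, 47^8 = 25
Test divisors in increasing order:
  k=1: 47^1 = 19 mod 28
  k=2: 47^2 = 25 mod 28
  k=3: 47^3 = 25 * 19 = 27 mod 28
  k=4: 47^4 = 9 mod 28
  k=6: 47^6 = 9 * 25 = 1 mod 28  <- first divisor giving 1
Order = 6

6


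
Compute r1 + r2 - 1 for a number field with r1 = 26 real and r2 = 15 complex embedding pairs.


By Dirichlet's unit theorem:
rank = r1 + r2 - 1
= 26 + 15 - 1
= 40

40


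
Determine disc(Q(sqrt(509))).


For K = Q(sqrt(d)) with d squarefree: disc(K) = d if d = 1 mod 4, and disc(K) = 4d if d = 2 or 3 mod 4.
Here d = 509, and d mod 4 = 1.
d = 1 mod 4 (O_K = Z[(1+sqrt(d))/2]), so disc(K) = d = 509

509


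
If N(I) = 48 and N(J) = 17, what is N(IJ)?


N(IJ) = N(I) * N(J)
= 48 * 17
= 816

816


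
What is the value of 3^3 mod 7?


p = 7 is prime and the exponent is (p-1)/2 = 3, so by Euler's criterion 3^3 = (3/7) = +1 or -1 mod 7.
Compute by square-and-multiply:
  3 = 2 + 1 (binary 11)
  Repeated squaring mod 7: 3^1 = 3, 3^2 = 2
  3^3 = 3^2 * 3^1 = 2 * 3 mod 7
    2 * 3 = 6 = 6 mod 7
  3^3 = 6 mod 7
Result 6 = p - 1 = -1 mod 7: 3 is a quadratic non-residue mod 7. As a residue in [0, p-1] the value is 6.
3^3 mod 7 = 6

6


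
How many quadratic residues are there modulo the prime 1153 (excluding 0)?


For prime p, the number of non-zero quadratic residues is (p-1)/2.
= (1153-1)/2
= 576

576


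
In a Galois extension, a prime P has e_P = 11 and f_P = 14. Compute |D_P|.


|D_P| = e * f
= 11 * 14
= 154

154


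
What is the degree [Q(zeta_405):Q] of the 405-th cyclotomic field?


The degree equals Euler's totient phi(405).
405 = 3^4 * 5
phi(405) = 216

216


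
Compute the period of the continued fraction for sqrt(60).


Run the CF algorithm for sqrt(60).
a_0 = floor(sqrt(60)) = 7; set m_0=0, q_0=1.
Recurrence: m' = q*a - m,  q' = (d - m'^2)/q,  a' = floor((a_0 + m')/q').
  step 1: m=7, q=11, a=1
  step 2: m=4, q=4, a=2
  step 3: m=4, q=11, a=1
  step 4: m=7, q=1, a=14
a_4 = 2*a_0 = 14, so the period closes here.
sqrt(60) = [7; 1, 2, 1, 14]
Period length = 4

4


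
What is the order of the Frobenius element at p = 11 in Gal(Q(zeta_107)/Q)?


The Frobenius at p in Gal(Q(zeta_n)/Q) = (Z/nZ)* is the class of p, so its order is ord_107(11), the smallest k >= 1 with 11^k = 1 mod 107.
n = 107 = 107, phi(107) = 106; the order divides phi(n).
Divisors of 106: 1, 2, 53, 106
Repeated squaring mod 107: 11^1 = 11, 11^2 = 14, 11^4 = 89, 11^8 = 3, 11^16 = 9, 11^32 = 81, 11^64 = 34
Test divisors in increasing order:
  k=1: 11^1 = 11 mod 107
  k=2: 11^2 = 14 mod 107
  k=53: 11^53 = 81 * 9 * 89 * 11 = 1 mod 107  <- first divisor giving 1
Order = 53

53


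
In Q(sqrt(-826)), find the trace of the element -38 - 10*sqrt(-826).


Tr(a + b*sqrt(d)) = (a + b*sqrt(d)) + (a - b*sqrt(d)) = 2a
= 2 * (-38)
= -76

-76


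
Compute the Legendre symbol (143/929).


p = 929 is prime, so compute (143/929) with the reciprocity algorithm (Jacobi-symbol steps: pull out 2s via (2/n), flip via reciprocity, reduce):
  reciprocity: (143/929) -> +(929/143)
  reduce: (71/143)
  reciprocity: (71/143) -> -(143/71)
  reduce: (1/71)
  (1/71) = 1
Product of signs = -1
(143/929) = -1

-1


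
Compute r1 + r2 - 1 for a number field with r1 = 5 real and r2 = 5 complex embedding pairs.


By Dirichlet's unit theorem:
rank = r1 + r2 - 1
= 5 + 5 - 1
= 9

9


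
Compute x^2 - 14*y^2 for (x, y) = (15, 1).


x^2 - d*y^2
= 15^2 - 14*1^2
= 225 - 14
= 211

211


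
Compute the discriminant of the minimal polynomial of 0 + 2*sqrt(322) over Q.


The element 0 + 2*sqrt(322) has minimal polynomial:
x^2 + 0*x - 1288
Discriminant = (0)^2 - 4*(-1288)
= 0 + 5152
= 5152

5152


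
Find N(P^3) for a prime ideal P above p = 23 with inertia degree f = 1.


N(P^a) = p^(a*f)
= 23^(3*1)
= 23^3
= 12167

12167


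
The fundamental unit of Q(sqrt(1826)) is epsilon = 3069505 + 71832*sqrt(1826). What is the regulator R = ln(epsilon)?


epsilon = 3069505 + 71832*sqrt(1826)
= 6.1390e+06
R = ln(6.1390e+06)
= 15.6302

15.6302


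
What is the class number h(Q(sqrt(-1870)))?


K = Q(sqrt(-1870)). d mod 4 = 2, so D = disc(K) = 4d = -7480
h(K) equals the number of primitive reduced positive-definite forms (a, b, c) = a*x^2 + b*x*y + c*y^2 with b^2 - 4ac = D,
where reduced means |b| <= a <= c, with b >= 0 whenever |b| = a or a = c, and primitive means gcd(a, b, c) = 1.
Reduced forces 3a^2 <= |D| = 7480, so 1 <= a <= 49; b must have the parity of D, and c = (b^2 - D)/(4a) must be an integer >= a.
Enumerate a = 1..49, b in [-a, a]:
  a=1: (1, 0, 1870)  [1]
  a=2: (2, 0, 935)  [1]
  a=3..4: none
  a=5: (5, 0, 374)  [1]
  a=6..9: none
  a=10: (10, 0, 187)  [1]
  a=11: (11, 0, 170)  [1]
  a=12..16: none
  a=17: (17, 0, 110)  [1]
  a=18: none
  a=19: (19, -14, 101), (19, 14, 101)  [2]
  a=20..21: none
  a=22: (22, 0, 85)  [1]
  a=23: (23, -8, 82), (23, 8, 82)  [2]
  a=24..33: none
  a=34: (34, 0, 55)  [1]
  a=35..37: none
  a=38: (38, -24, 53), (38, 24, 53)  [2]
  a=39..40: none
  a=41: (41, -8, 46), (41, 8, 46)  [2]
  a=42..49: none
Total reduced forms: 1 + 1 + 1 + 1 + 1 + 1 + 2 + 1 + 2 + 1 + 2 + 2 = 16
h = 16

16


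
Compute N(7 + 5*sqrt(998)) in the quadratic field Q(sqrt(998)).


N(a + b*sqrt(d)) = a^2 - d*b^2
= (7)^2 - (998)*(5)^2
= 49 - 24950
= -24901

-24901


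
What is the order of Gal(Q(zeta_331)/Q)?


|Gal(Q(zeta_331)/Q)| = phi(331)
= 330

330


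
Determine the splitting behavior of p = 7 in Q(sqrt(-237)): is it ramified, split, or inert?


K = Q(sqrt(-237)). Since d mod 4 = 3, disc(K) = -948.
Check p | disc: -948 mod 7 = 4.
p does not divide disc. Compute Legendre symbol (d/p):
1^((7-1)/2) mod 7 = 1
(d/p) = 1, so p splits: (p) = P*P' with e=1, f=1, g=2.
Therefore p is split.

split


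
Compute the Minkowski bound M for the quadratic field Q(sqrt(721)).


d = 721, d mod 4 = 1, so disc(K) = d = 721; |disc(K)| = 721
Real quadratic field, so n = 2, s = r2 = 0, r1 = 2
M = (n!/n^n) * (4/pi)^s * sqrt(|disc(K)|) = (2!/2^2) * (4/pi)^0 * sqrt(721)
= 0.5 * 1.000000 * 26.851443
= 13.4257

13.4257


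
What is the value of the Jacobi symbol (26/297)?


Compute (26/297) via quadratic reciprocity:
  pull out 2: (2/297) = +1  (since 297 mod 8 = 1)
  reciprocity: (13/297) -> +(297/13)
  reduce: (11/13)
  reciprocity: (11/13) -> +(13/11)
  reduce: (2/11)
  pull out 2: (2/11) = -1  (since 11 mod 8 = 3)
  (1/11) = 1
Product of signs = -1

-1


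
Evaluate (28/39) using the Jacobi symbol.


Compute (28/39) via quadratic reciprocity:
  pull out 2: (2/39) = +1  (since 39 mod 8 = 7)
  pull out 2: (2/39) = +1  (since 39 mod 8 = 7)
  reciprocity: (7/39) -> -(39/7)
  reduce: (4/7)
  pull out 2: (2/7) = +1  (since 7 mod 8 = 7)
  pull out 2: (2/7) = +1  (since 7 mod 8 = 7)
  (1/7) = 1
Product of signs = -1

-1


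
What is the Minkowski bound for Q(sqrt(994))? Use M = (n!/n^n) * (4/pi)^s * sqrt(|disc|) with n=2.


d = 994, d mod 4 = 2, so disc(K) = 4d = 3976; |disc(K)| = 3976
Real quadratic field, so n = 2, s = r2 = 0, r1 = 2
M = (n!/n^n) * (4/pi)^s * sqrt(|disc(K)|) = (2!/2^2) * (4/pi)^0 * sqrt(3976)
= 0.5 * 1.000000 * 63.055531
= 31.5278

31.5278


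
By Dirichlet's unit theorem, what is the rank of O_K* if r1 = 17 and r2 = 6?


By Dirichlet's unit theorem:
rank = r1 + r2 - 1
= 17 + 6 - 1
= 22

22


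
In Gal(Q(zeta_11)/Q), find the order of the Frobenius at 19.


The Frobenius at p in Gal(Q(zeta_n)/Q) = (Z/nZ)* is the class of p, so its order is ord_11(19), the smallest k >= 1 with 19^k = 1 mod 11.
n = 11 = 11, phi(11) = 10; the order divides phi(n).
Divisors of 10: 1, 2, 5, 10
Repeated squaring mod 11: 19^1 = 8, 19^2 = 9, 19^4 = 4, 19^8 = 5
Test divisors in increasing order:
  k=1: 19^1 = 8 mod 11
  k=2: 19^2 = 9 mod 11
  k=5: 19^5 = 4 * 8 = 10 mod 11
  k=10: 19^10 = 5 * 9 = 1 mod 11  <- first divisor giving 1
Order = 10

10


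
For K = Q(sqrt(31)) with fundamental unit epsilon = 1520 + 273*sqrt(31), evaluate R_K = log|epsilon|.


epsilon = 1520 + 273*sqrt(31)
= 3039.9997
R = ln(3039.9997)
= 8.0196

8.0196


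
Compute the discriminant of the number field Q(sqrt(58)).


For K = Q(sqrt(d)) with d squarefree: disc(K) = d if d = 1 mod 4, and disc(K) = 4d if d = 2 or 3 mod 4.
Here d = 58, and d mod 4 = 2.
d = 2 mod 4, not 1 (O_K = Z[sqrt(d)]), so disc(K) = 4d = 4 * (58) = 232

232


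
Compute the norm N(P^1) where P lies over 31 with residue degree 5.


N(P^a) = p^(a*f)
= 31^(1*5)
= 31^5
= 28629151

28629151


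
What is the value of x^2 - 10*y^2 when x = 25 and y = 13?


x^2 - d*y^2
= 25^2 - 10*13^2
= 625 - 1690
= -1065

-1065


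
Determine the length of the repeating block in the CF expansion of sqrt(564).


Run the CF algorithm for sqrt(564).
a_0 = floor(sqrt(564)) = 23; set m_0=0, q_0=1.
Recurrence: m' = q*a - m,  q' = (d - m'^2)/q,  a' = floor((a_0 + m')/q').
  step 1: m=23, q=35, a=1
  step 2: m=12, q=12, a=2
  step 3: m=12, q=35, a=1
  step 4: m=23, q=1, a=46
a_4 = 2*a_0 = 46, so the period closes here.
sqrt(564) = [23; 1, 2, 1, 46]
Period length = 4

4


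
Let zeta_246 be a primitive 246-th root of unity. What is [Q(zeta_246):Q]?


The degree equals Euler's totient phi(246).
246 = 2 * 3 * 41
phi(246) = 80

80


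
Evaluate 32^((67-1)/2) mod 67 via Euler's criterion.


p = 67 is prime and the exponent is (p-1)/2 = 33, so by Euler's criterion 32^33 = (32/67) = +1 or -1 mod 67.
Compute by square-and-multiply:
  33 = 32 + 1 (binary 100001)
  Repeated squaring mod 67: 32^1 = 32, 32^2 = 19, 32^4 = 26, 32^8 = 6, 32^16 = 36, 32^32 = 23
  32^33 = 32^32 * 32^1 = 23 * 32 mod 67
    23 * 32 = 736 = 66 mod 67
  32^33 = 66 mod 67
Result 66 = p - 1 = -1 mod 67: 32 is a quadratic non-residue mod 67. As a residue in [0, p-1] the value is 66.
32^33 mod 67 = 66

66


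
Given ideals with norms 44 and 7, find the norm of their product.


N(IJ) = N(I) * N(J)
= 44 * 7
= 308

308


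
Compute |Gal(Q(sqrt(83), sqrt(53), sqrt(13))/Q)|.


The 3 square roots of distinct primes are multiplicatively independent over Q,
so [K:Q] = 2^3 and Gal(K/Q) is isomorphic to (Z/2Z)^3.
|Gal| = 2^3 = 8

8


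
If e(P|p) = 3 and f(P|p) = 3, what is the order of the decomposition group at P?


|D_P| = e * f
= 3 * 3
= 9

9


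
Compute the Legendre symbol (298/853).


p = 853 is prime, so compute (298/853) with the reciprocity algorithm (Jacobi-symbol steps: pull out 2s via (2/n), flip via reciprocity, reduce):
  pull out 2: (2/853) = -1  (since 853 mod 8 = 5)
  reciprocity: (149/853) -> +(853/149)
  reduce: (108/149)
  pull out 2: (2/149) = -1  (since 149 mod 8 = 5)
  pull out 2: (2/149) = -1  (since 149 mod 8 = 5)
  reciprocity: (27/149) -> +(149/27)
  reduce: (14/27)
  pull out 2: (2/27) = -1  (since 27 mod 8 = 3)
  reciprocity: (7/27) -> -(27/7)
  reduce: (6/7)
  pull out 2: (2/7) = +1  (since 7 mod 8 = 7)
  reciprocity: (3/7) -> -(7/3)
  reduce: (1/3)
  (1/3) = 1
Product of signs = 1
(298/853) = 1

1


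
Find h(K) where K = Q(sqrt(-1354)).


K = Q(sqrt(-1354)). d mod 4 = 2, so D = disc(K) = 4d = -5416
h(K) equals the number of primitive reduced positive-definite forms (a, b, c) = a*x^2 + b*x*y + c*y^2 with b^2 - 4ac = D,
where reduced means |b| <= a <= c, with b >= 0 whenever |b| = a or a = c, and primitive means gcd(a, b, c) = 1.
Reduced forces 3a^2 <= |D| = 5416, so 1 <= a <= 42; b must have the parity of D, and c = (b^2 - D)/(4a) must be an integer >= a.
Enumerate a = 1..42, b in [-a, a]:
  a=1: (1, 0, 1354)  [1]
  a=2: (2, 0, 677)  [1]
  a=3..4: none
  a=5: (5, -2, 271), (5, 2, 271)  [2]
  a=6: none
  a=7: (7, -4, 194), (7, 4, 194)  [2]
  a=8..9: none
  a=10: (10, -8, 137), (10, 8, 137)  [2]
  a=11..13: none
  a=14: (14, -4, 97), (14, 4, 97)  [2]
  a=15..22: none
  a=23: (23, -14, 61), (23, 14, 61)  [2]
  a=24: none
  a=25: (25, -22, 59), (25, 22, 59)  [2]
  a=26..28: none
  a=29: (29, -6, 47), (29, 6, 47)  [2]
  a=30: none
  a=31: (31, -28, 50), (31, 28, 50)  [2]
  a=32..34: none
  a=35: (35, -32, 46), (35, -18, 41), (35, 18, 41), (35, 32, 46)  [4]
  a=36..42: none
Total reduced forms: 1 + 1 + 2 + 2 + 2 + 2 + 2 + 2 + 2 + 2 + 4 = 22
h = 22

22


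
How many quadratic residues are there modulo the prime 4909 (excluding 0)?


For prime p, the number of non-zero quadratic residues is (p-1)/2.
= (4909-1)/2
= 2454

2454


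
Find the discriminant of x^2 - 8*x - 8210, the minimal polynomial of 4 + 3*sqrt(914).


The element 4 + 3*sqrt(914) has minimal polynomial:
x^2 - 8*x - 8210
Discriminant = (-8)^2 - 4*(-8210)
= 64 + 32840
= 32904

32904


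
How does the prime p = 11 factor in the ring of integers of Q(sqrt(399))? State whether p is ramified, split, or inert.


K = Q(sqrt(399)). Since d mod 4 = 3, disc(K) = 1596.
Check p | disc: 1596 mod 11 = 1.
p does not divide disc. Compute Legendre symbol (d/p):
3^((11-1)/2) mod 11 = 1
(d/p) = 1, so p splits: (p) = P*P' with e=1, f=1, g=2.
Therefore p is split.

split


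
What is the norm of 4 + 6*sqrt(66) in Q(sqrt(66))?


N(a + b*sqrt(d)) = a^2 - d*b^2
= (4)^2 - (66)*(6)^2
= 16 - 2376
= -2360

-2360


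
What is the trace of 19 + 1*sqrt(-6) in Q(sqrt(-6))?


Tr(a + b*sqrt(d)) = (a + b*sqrt(d)) + (a - b*sqrt(d)) = 2a
= 2 * (19)
= 38

38


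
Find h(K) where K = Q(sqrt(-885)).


K = Q(sqrt(-885)). d mod 4 = 3, so D = disc(K) = 4d = -3540
h(K) equals the number of primitive reduced positive-definite forms (a, b, c) = a*x^2 + b*x*y + c*y^2 with b^2 - 4ac = D,
where reduced means |b| <= a <= c, with b >= 0 whenever |b| = a or a = c, and primitive means gcd(a, b, c) = 1.
Reduced forces 3a^2 <= |D| = 3540, so 1 <= a <= 34; b must have the parity of D, and c = (b^2 - D)/(4a) must be an integer >= a.
Enumerate a = 1..34, b in [-a, a]:
  a=1: (1, 0, 885)  [1]
  a=2: (2, 2, 443)  [1]
  a=3: (3, 0, 295)  [1]
  a=4: none
  a=5: (5, 0, 177)  [1]
  a=6: (6, 6, 149)  [1]
  a=7: (7, -4, 127), (7, 4, 127)  [2]
  a=8..9: none
  a=10: (10, 10, 91)  [1]
  a=11..12: none
  a=13: (13, -10, 70), (13, 10, 70)  [2]
  a=14: (14, -10, 65), (14, 10, 65)  [2]
  a=15: (15, 0, 59)  [1]
  a=16: none
  a=17: (17, -8, 53), (17, 8, 53)  [2]
  a=18..20: none
  a=21: (21, -18, 46), (21, 18, 46)  [2]
  a=22: none
  a=23: (23, -18, 42), (23, 18, 42)  [2]
  a=24..25: none
  a=26: (26, -10, 35), (26, 10, 35)  [2]
  a=27..29: none
  a=30: (30, 30, 37)  [1]
  a=31: (31, -26, 34), (31, 26, 34)  [2]
  a=32..34: none
Total reduced forms: 1 + 1 + 1 + 1 + 1 + 2 + 1 + 2 + 2 + 1 + 2 + 2 + 2 + 2 + 1 + 2 = 24
h = 24

24


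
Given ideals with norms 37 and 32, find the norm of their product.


N(IJ) = N(I) * N(J)
= 37 * 32
= 1184

1184


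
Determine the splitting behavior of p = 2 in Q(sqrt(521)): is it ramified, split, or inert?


K = Q(sqrt(521)). Since d mod 4 = 1, disc(K) = 521.
Check p | disc: 521 mod 2 = 1.
p=2 does not divide disc (d is 1 mod 4). 2 splits iff d = 1 mod 8.
d mod 8 = 1, so (d/2) = 1.
(d/p) = 1, so p splits: (p) = P*P' with e=1, f=1, g=2.
Therefore p is split.

split


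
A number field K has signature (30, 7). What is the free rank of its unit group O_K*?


By Dirichlet's unit theorem:
rank = r1 + r2 - 1
= 30 + 7 - 1
= 36

36


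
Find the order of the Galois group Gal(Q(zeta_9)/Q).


|Gal(Q(zeta_9)/Q)| = phi(9)
= 6

6


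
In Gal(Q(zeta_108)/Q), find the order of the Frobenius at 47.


The Frobenius at p in Gal(Q(zeta_n)/Q) = (Z/nZ)* is the class of p, so its order is ord_108(47), the smallest k >= 1 with 47^k = 1 mod 108.
n = 108 = 2^2 * 3^3, phi(108) = 36; the order divides phi(n).
Divisors of 36: 1, 2, 3, 4, 6, 9, 12, 18, 36
Repeated squaring mod 108: 47^1 = 47, 47^2 = 49, 47^4 = 25, 47^8 = 85, 47^16 = 97, 47^32 = 13
Test divisors in increasing order:
  k=1: 47^1 = 47 mod 108
  k=2: 47^2 = 49 mod 108
  k=3: 47^3 = 49 * 47 = 35 mod 108
  k=4: 47^4 = 25 mod 108
  k=6: 47^6 = 25 * 49 = 37 mod 108
  k=9: 47^9 = 85 * 47 = 107 mod 108
  k=12: 47^12 = 85 * 25 = 73 mod 108
  k=18: 47^18 = 97 * 49 = 1 mod 108  <- first divisor giving 1
Order = 18

18


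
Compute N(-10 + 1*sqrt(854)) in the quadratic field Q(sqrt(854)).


N(a + b*sqrt(d)) = a^2 - d*b^2
= (-10)^2 - (854)*(1)^2
= 100 - 854
= -754

-754


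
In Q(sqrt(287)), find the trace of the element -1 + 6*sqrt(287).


Tr(a + b*sqrt(d)) = (a + b*sqrt(d)) + (a - b*sqrt(d)) = 2a
= 2 * (-1)
= -2

-2


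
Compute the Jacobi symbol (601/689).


Compute (601/689) via quadratic reciprocity:
  reciprocity: (601/689) -> +(689/601)
  reduce: (88/601)
  pull out 2: (2/601) = +1  (since 601 mod 8 = 1)
  pull out 2: (2/601) = +1  (since 601 mod 8 = 1)
  pull out 2: (2/601) = +1  (since 601 mod 8 = 1)
  reciprocity: (11/601) -> +(601/11)
  reduce: (7/11)
  reciprocity: (7/11) -> -(11/7)
  reduce: (4/7)
  pull out 2: (2/7) = +1  (since 7 mod 8 = 7)
  pull out 2: (2/7) = +1  (since 7 mod 8 = 7)
  (1/7) = 1
Product of signs = -1

-1


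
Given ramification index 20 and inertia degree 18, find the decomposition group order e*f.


|D_P| = e * f
= 20 * 18
= 360

360


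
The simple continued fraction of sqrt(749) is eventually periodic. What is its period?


Run the CF algorithm for sqrt(749).
a_0 = floor(sqrt(749)) = 27; set m_0=0, q_0=1.
Recurrence: m' = q*a - m,  q' = (d - m'^2)/q,  a' = floor((a_0 + m')/q').
  step 1: m=27, q=20, a=2
  step 2: m=13, q=29, a=1
  step 3: m=16, q=17, a=2
  step 4: m=18, q=25, a=1
  step 5: m=7, q=28, a=1
  step 6: m=21, q=11, a=4
  step 7: m=23, q=20, a=2
  step 8: m=17, q=23, a=1
  step 9: m=6, q=31, a=1
  step 10: m=25, q=4, a=13
  step 11: m=27, q=5, a=10
  step 12: m=23, q=44, a=1
  step 13: m=21, q=7, a=6
  step 14: m=21, q=44, a=1
  step 15: m=23, q=5, a=10
  step 16: m=27, q=4, a=13
  step 17: m=25, q=31, a=1
  step 18: m=6, q=23, a=1
  step 19: m=17, q=20, a=2
  step 20: m=23, q=11, a=4
  step 21: m=21, q=28, a=1
  step 22: m=7, q=25, a=1
  step 23: m=18, q=17, a=2
  step 24: m=16, q=29, a=1
  step 25: m=13, q=20, a=2
  step 26: m=27, q=1, a=54
a_26 = 2*a_0 = 54, so the period closes here.
sqrt(749) = [27; 2, 1, 2, 1, 1, 4, 2, 1, 1, 13, 10, 1, 6, 1, 10, 13, 1, 1, 2, 4, 1, 1, 2, 1, 2, 54]
Period length = 26

26


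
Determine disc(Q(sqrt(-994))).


For K = Q(sqrt(d)) with d squarefree: disc(K) = d if d = 1 mod 4, and disc(K) = 4d if d = 2 or 3 mod 4.
Here d = -994, and d mod 4 = 2.
d = 2 mod 4, not 1 (O_K = Z[sqrt(d)]), so disc(K) = 4d = 4 * (-994) = -3976

-3976


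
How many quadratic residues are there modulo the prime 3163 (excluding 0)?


For prime p, the number of non-zero quadratic residues is (p-1)/2.
= (3163-1)/2
= 1581

1581


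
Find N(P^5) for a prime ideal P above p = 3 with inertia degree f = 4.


N(P^a) = p^(a*f)
= 3^(5*4)
= 3^20
= 3486784401

3486784401


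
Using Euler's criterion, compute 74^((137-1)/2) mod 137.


p = 137 is prime and the exponent is (p-1)/2 = 68, so by Euler's criterion 74^68 = (74/137) = +1 or -1 mod 137.
Compute by square-and-multiply:
  68 = 64 + 4 (binary 1000100)
  Repeated squaring mod 137: 74^1 = 74, 74^2 = 133, 74^4 = 16, 74^8 = 119, 74^16 = 50, 74^32 = 34, 74^64 = 60
  74^68 = 74^64 * 74^4 = 60 * 16 mod 137
    60 * 16 = 960 = 1 mod 137
  74^68 = 1 mod 137
Result 1: 74 is a quadratic residue mod 137.
74^68 mod 137 = 1

1


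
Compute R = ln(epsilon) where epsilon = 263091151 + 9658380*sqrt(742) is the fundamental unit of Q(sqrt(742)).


epsilon = 263091151 + 9658380*sqrt(742)
= 5.2618e+08
R = ln(5.2618e+08)
= 20.0812

20.0812


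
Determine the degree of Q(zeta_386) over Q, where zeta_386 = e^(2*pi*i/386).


The degree equals Euler's totient phi(386).
386 = 2 * 193
phi(386) = 192

192


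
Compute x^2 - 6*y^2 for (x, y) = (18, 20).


x^2 - d*y^2
= 18^2 - 6*20^2
= 324 - 2400
= -2076

-2076


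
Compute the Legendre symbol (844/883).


p = 883 is prime, so compute (844/883) with the reciprocity algorithm (Jacobi-symbol steps: pull out 2s via (2/n), flip via reciprocity, reduce):
  pull out 2: (2/883) = -1  (since 883 mod 8 = 3)
  pull out 2: (2/883) = -1  (since 883 mod 8 = 3)
  reciprocity: (211/883) -> -(883/211)
  reduce: (39/211)
  reciprocity: (39/211) -> -(211/39)
  reduce: (16/39)
  pull out 2: (2/39) = +1  (since 39 mod 8 = 7)
  pull out 2: (2/39) = +1  (since 39 mod 8 = 7)
  pull out 2: (2/39) = +1  (since 39 mod 8 = 7)
  pull out 2: (2/39) = +1  (since 39 mod 8 = 7)
  (1/39) = 1
Product of signs = 1
(844/883) = 1

1


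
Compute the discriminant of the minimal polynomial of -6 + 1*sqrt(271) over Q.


The element -6 + 1*sqrt(271) has minimal polynomial:
x^2 + 12*x - 235
Discriminant = (12)^2 - 4*(-235)
= 144 + 940
= 1084

1084


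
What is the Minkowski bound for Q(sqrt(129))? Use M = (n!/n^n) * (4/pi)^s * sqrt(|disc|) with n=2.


d = 129, d mod 4 = 1, so disc(K) = d = 129; |disc(K)| = 129
Real quadratic field, so n = 2, s = r2 = 0, r1 = 2
M = (n!/n^n) * (4/pi)^s * sqrt(|disc(K)|) = (2!/2^2) * (4/pi)^0 * sqrt(129)
= 0.5 * 1.000000 * 11.357817
= 5.6789

5.6789


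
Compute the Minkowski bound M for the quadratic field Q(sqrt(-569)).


d = -569, d mod 4 = 3, so disc(K) = 4d = -2276; |disc(K)| = 2276
Imaginary quadratic field, so n = 2, s = r2 = 1, r1 = 0
M = (n!/n^n) * (4/pi)^s * sqrt(|disc(K)|) = (2!/2^2) * (4/pi)^1 * sqrt(2276)
= 0.5 * 1.273240 * 47.707442
= 30.3715

30.3715


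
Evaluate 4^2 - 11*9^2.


x^2 - d*y^2
= 4^2 - 11*9^2
= 16 - 891
= -875

-875


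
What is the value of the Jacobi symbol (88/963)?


Compute (88/963) via quadratic reciprocity:
  pull out 2: (2/963) = -1  (since 963 mod 8 = 3)
  pull out 2: (2/963) = -1  (since 963 mod 8 = 3)
  pull out 2: (2/963) = -1  (since 963 mod 8 = 3)
  reciprocity: (11/963) -> -(963/11)
  reduce: (6/11)
  pull out 2: (2/11) = -1  (since 11 mod 8 = 3)
  reciprocity: (3/11) -> -(11/3)
  reduce: (2/3)
  pull out 2: (2/3) = -1  (since 3 mod 8 = 3)
  (1/3) = 1
Product of signs = -1

-1


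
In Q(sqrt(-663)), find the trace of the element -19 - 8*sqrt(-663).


Tr(a + b*sqrt(d)) = (a + b*sqrt(d)) + (a - b*sqrt(d)) = 2a
= 2 * (-19)
= -38

-38


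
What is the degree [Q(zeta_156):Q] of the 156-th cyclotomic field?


The degree equals Euler's totient phi(156).
156 = 2^2 * 3 * 13
phi(156) = 48

48


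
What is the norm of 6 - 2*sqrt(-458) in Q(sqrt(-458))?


N(a + b*sqrt(d)) = a^2 - d*b^2
= (6)^2 - (-458)*(-2)^2
= 36 + 1832
= 1868

1868


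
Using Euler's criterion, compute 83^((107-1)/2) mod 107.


p = 107 is prime and the exponent is (p-1)/2 = 53, so by Euler's criterion 83^53 = (83/107) = +1 or -1 mod 107.
Compute by square-and-multiply:
  53 = 32 + 16 + 4 + 1 (binary 110101)
  Repeated squaring mod 107: 83^1 = 83, 83^2 = 41, 83^4 = 76, 83^8 = 105, 83^16 = 4, 83^32 = 16
  83^53 = 83^32 * 83^16 * 83^4 * 83^1 = 16 * 4 * 76 * 83 mod 107
    16 * 4 = 64 = 64 mod 107
    64 * 76 = 4864 = 49 mod 107
    49 * 83 = 4067 = 1 mod 107
  83^53 = 1 mod 107
Result 1: 83 is a quadratic residue mod 107.
83^53 mod 107 = 1

1


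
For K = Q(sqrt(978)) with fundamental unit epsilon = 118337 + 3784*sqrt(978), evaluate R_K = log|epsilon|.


epsilon = 118337 + 3784*sqrt(978)
= 236674.0000
R = ln(236674.0000)
= 12.3744

12.3744


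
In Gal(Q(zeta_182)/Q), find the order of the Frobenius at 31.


The Frobenius at p in Gal(Q(zeta_n)/Q) = (Z/nZ)* is the class of p, so its order is ord_182(31), the smallest k >= 1 with 31^k = 1 mod 182.
n = 182 = 2 * 7 * 13, phi(182) = 72; the order divides phi(n).
Divisors of 72: 1, 2, 3, 4, 6, 8, 9, 12, 18, 24, 36, 72
Repeated squaring mod 182: 31^1 = 31, 31^2 = 51, 31^4 = 53, 31^8 = 79, 31^16 = 53, 31^32 = 79, 31^64 = 53
Test divisors in increasing order:
  k=1: 31^1 = 31 mod 182
  k=2: 31^2 = 51 mod 182
  k=3: 31^3 = 51 * 31 = 125 mod 182
  k=4: 31^4 = 53 mod 182
  k=6: 31^6 = 53 * 51 = 155 mod 182
  k=8: 31^8 = 79 mod 182
  k=9: 31^9 = 79 * 31 = 83 mod 182
  k=12: 31^12 = 79 * 53 = 1 mod 182  <- first divisor giving 1
Order = 12

12


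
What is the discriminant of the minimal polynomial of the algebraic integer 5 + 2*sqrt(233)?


The element 5 + 2*sqrt(233) has minimal polynomial:
x^2 - 10*x - 907
Discriminant = (-10)^2 - 4*(-907)
= 100 + 3628
= 3728

3728


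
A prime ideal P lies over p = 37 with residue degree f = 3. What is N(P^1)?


N(P^a) = p^(a*f)
= 37^(1*3)
= 37^3
= 50653

50653


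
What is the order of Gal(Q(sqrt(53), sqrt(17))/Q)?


The 2 square roots of distinct primes are multiplicatively independent over Q,
so [K:Q] = 2^2 and Gal(K/Q) is isomorphic to (Z/2Z)^2.
|Gal| = 2^2 = 4

4


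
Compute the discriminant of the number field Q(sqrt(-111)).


For K = Q(sqrt(d)) with d squarefree: disc(K) = d if d = 1 mod 4, and disc(K) = 4d if d = 2 or 3 mod 4.
Here d = -111, and d mod 4 = 1.
d = 1 mod 4 (O_K = Z[(1+sqrt(d))/2]), so disc(K) = d = -111

-111


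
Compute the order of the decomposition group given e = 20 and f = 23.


|D_P| = e * f
= 20 * 23
= 460

460


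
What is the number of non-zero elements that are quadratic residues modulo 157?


For prime p, the number of non-zero quadratic residues is (p-1)/2.
= (157-1)/2
= 78

78


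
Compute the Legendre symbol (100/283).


p = 283 is prime, so compute (100/283) with the reciprocity algorithm (Jacobi-symbol steps: pull out 2s via (2/n), flip via reciprocity, reduce):
  pull out 2: (2/283) = -1  (since 283 mod 8 = 3)
  pull out 2: (2/283) = -1  (since 283 mod 8 = 3)
  reciprocity: (25/283) -> +(283/25)
  reduce: (8/25)
  pull out 2: (2/25) = +1  (since 25 mod 8 = 1)
  pull out 2: (2/25) = +1  (since 25 mod 8 = 1)
  pull out 2: (2/25) = +1  (since 25 mod 8 = 1)
  (1/25) = 1
Product of signs = 1
(100/283) = 1

1
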